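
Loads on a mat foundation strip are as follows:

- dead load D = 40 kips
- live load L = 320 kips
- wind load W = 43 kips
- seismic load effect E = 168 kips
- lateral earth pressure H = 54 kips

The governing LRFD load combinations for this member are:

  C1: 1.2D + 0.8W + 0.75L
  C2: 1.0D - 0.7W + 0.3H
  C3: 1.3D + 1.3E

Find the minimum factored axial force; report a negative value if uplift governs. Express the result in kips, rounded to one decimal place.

26.1 kips

C1: 1.2(40) + 0.8(43) + 0.75(320) = 322.4
C2: 1.0(40) - 0.7(43) + 0.3(54) = 26.1
C3: 1.3(40) + 1.3(168) = 270.4
Combination 2 gives the minimum: 26.1 kips.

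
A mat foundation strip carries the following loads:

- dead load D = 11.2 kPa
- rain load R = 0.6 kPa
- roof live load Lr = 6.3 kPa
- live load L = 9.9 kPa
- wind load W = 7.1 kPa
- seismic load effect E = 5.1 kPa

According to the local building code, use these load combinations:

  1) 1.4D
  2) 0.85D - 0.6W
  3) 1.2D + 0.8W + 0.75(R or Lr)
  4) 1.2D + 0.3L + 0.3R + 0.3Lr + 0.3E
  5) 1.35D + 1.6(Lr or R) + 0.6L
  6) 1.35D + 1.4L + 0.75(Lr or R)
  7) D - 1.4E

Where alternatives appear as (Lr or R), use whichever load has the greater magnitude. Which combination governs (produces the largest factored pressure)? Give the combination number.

Combination 6

(R or Lr) → Lr = 6.3 kPa; (Lr or R) → Lr = 6.3 kPa.
1) 1.4(11.2) = 15.68
2) 0.85(11.2) - 0.6(7.1) = 9.52 - 4.26 = 5.26
3) 1.2(11.2) + 0.8(7.1) + 0.75(6.3) = 13.44 + 5.68 + 4.73 = 23.85
4) 1.2(11.2) + 0.3(9.9) + 0.3(0.6) + 0.3(6.3) + 0.3(5.1) = 13.44 + 2.97 + 0.18 + 1.89 + 1.53 = 20.01
5) 1.35(11.2) + 1.6(6.3) + 0.6(9.9) = 15.12 + 10.08 + 5.94 = 31.14
6) 1.35(11.2) + 1.4(9.9) + 0.75(6.3) = 15.12 + 13.86 + 4.73 = 33.71
7) 1.0(11.2) - 1.4(5.1) = 11.20 - 7.14 = 4.06
The largest value is 33.71 kPa from combination 6.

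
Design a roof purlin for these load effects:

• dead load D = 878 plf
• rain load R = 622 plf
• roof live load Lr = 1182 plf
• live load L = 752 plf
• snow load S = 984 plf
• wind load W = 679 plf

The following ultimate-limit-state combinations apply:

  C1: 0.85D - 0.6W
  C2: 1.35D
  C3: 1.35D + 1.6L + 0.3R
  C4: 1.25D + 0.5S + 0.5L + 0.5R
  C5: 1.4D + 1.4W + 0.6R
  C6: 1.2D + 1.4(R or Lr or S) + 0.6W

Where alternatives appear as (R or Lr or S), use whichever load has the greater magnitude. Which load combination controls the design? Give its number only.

Combination 6

(R or Lr or S) → Lr = 1182 plf.
C1: 0.85(878) - 0.6(679) = 746.3 - 407.4 = 338.9
C2: 1.35(878) = 1185.3
C3: 1.35(878) + 1.6(752) + 0.3(622) = 1185.3 + 1203.2 + 186.6 = 2575.1
C4: 1.25(878) + 0.5(984) + 0.5(752) + 0.5(622) = 1097.5 + 492.0 + 376.0 + 311.0 = 2276.5
C5: 1.4(878) + 1.4(679) + 0.6(622) = 1229.2 + 950.6 + 373.2 = 2553.0
C6: 1.2(878) + 1.4(1182) + 0.6(679) = 1053.6 + 1654.8 + 407.4 = 3115.8
The largest value is 3115.8 plf from combination 6.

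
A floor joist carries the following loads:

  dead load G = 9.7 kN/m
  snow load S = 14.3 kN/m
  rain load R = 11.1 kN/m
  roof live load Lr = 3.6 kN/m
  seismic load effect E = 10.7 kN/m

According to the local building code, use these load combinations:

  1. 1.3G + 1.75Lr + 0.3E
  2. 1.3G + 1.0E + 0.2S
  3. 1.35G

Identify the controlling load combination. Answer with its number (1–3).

1. 1.3(9.7) + 1.75(3.6) + 0.3(10.7) = 22.1
2. 1.3(9.7) + 1.0(10.7) + 0.2(14.3) = 26.2
3. 1.35(9.7) = 13.1
The largest value is 26.2 kN/m from combination 2.

Combination 2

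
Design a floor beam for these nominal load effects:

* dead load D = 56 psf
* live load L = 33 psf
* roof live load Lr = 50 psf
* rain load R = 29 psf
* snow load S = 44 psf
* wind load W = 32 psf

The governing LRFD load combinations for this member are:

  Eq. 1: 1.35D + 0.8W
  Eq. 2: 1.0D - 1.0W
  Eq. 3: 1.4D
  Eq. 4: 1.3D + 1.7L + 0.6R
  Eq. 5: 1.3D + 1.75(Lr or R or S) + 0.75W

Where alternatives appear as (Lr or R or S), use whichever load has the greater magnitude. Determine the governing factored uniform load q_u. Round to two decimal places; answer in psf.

(Lr or R or S) → Lr = 50 psf.
Eq. 1: 1.35(56) + 0.8(32) = 75.60 + 25.60 = 101.20
Eq. 2: 1.0(56) - 1.0(32) = 56.00 - 32.00 = 24.00
Eq. 3: 1.4(56) = 78.40
Eq. 4: 1.3(56) + 1.7(33) + 0.6(29) = 72.80 + 56.10 + 17.40 = 146.30
Eq. 5: 1.3(56) + 1.75(50) + 0.75(32) = 72.80 + 87.50 + 24.00 = 184.30
The controlling combination is 5, giving 184.30 psf.

184.30 psf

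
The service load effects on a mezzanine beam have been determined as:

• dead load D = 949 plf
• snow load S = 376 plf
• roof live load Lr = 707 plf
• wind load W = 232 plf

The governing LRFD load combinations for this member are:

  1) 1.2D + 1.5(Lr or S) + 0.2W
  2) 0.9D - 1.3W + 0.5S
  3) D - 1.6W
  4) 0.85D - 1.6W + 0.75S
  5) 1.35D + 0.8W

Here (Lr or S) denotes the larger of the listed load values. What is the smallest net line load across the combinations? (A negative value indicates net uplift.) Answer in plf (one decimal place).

(Lr or S) → Lr = 707 plf.
1) 1.2(949) + 1.5(707) + 0.2(232) = 1138.8 + 1060.5 + 46.4 = 2245.7
2) 0.9(949) - 1.3(232) + 0.5(376) = 854.1 - 301.6 + 188.0 = 740.5
3) 1.0(949) - 1.6(232) = 949.0 - 371.2 = 577.8
4) 0.85(949) - 1.6(232) + 0.75(376) = 806.7 - 371.2 + 282.0 = 717.5
5) 1.35(949) + 0.8(232) = 1281.2 + 185.6 = 1466.8
Combination 3 gives the minimum: 577.8 plf.

577.8 plf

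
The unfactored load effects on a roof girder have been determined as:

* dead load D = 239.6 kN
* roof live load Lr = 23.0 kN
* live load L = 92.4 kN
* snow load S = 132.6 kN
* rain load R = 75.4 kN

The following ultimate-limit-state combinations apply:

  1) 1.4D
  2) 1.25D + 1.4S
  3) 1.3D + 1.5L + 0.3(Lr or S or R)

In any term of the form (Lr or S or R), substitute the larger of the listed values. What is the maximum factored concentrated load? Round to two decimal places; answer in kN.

489.86 kN

(Lr or S or R) → S = 132.6 kN.
1) 1.4(239.6) = 335.44
2) 1.25(239.6) + 1.4(132.6) = 299.50 + 185.64 = 485.14
3) 1.3(239.6) + 1.5(92.4) + 0.3(132.6) = 311.48 + 138.60 + 39.78 = 489.86
The controlling combination is 3, giving 489.86 kN.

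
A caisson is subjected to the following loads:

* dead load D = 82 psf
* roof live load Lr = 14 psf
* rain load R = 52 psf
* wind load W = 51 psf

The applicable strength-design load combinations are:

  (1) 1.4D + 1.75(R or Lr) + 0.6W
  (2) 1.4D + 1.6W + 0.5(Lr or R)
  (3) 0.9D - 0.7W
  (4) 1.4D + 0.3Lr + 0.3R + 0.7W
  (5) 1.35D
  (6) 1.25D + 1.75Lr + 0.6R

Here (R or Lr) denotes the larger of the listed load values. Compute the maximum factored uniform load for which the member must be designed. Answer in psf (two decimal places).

(R or Lr) → R = 52 psf; (Lr or R) → R = 52 psf.
(1) 1.4(82) + 1.75(52) + 0.6(51) = 114.80 + 91.00 + 30.60 = 236.40
(2) 1.4(82) + 1.6(51) + 0.5(52) = 114.80 + 81.60 + 26.00 = 222.40
(3) 0.9(82) - 0.7(51) = 73.80 - 35.70 = 38.10
(4) 1.4(82) + 0.3(14) + 0.3(52) + 0.7(51) = 114.80 + 4.20 + 15.60 + 35.70 = 170.30
(5) 1.35(82) = 110.70
(6) 1.25(82) + 1.75(14) + 0.6(52) = 102.50 + 24.50 + 31.20 = 158.20
The controlling combination is 1, giving 236.40 psf.

236.40 psf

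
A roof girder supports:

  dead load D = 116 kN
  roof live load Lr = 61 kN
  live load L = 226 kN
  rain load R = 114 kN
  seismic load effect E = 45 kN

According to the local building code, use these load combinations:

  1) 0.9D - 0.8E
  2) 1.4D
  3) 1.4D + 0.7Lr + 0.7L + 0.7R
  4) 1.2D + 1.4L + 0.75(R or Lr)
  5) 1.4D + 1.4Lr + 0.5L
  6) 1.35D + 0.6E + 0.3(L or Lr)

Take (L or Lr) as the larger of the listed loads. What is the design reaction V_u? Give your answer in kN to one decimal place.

541.1 kN

(R or Lr) → R = 114 kN; (L or Lr) → L = 226 kN.
1) 0.9(116) - 0.8(45) = 68.4
2) 1.4(116) = 162.4
3) 1.4(116) + 0.7(61) + 0.7(226) + 0.7(114) = 443.1
4) 1.2(116) + 1.4(226) + 0.75(114) = 541.1
5) 1.4(116) + 1.4(61) + 0.5(226) = 360.8
6) 1.35(116) + 0.6(45) + 0.3(226) = 251.4
The controlling combination is 4, giving 541.1 kN.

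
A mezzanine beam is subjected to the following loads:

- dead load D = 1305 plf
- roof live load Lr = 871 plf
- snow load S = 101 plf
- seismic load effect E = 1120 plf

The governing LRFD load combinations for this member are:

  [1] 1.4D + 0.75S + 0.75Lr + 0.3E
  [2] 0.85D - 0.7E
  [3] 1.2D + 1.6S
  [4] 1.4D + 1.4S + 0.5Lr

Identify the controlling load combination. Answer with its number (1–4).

[1] 1.4(1305) + 0.75(101) + 0.75(871) + 0.3(1120) = 1827.00 + 75.75 + 653.25 + 336.00 = 2892.00
[2] 0.85(1305) - 0.7(1120) = 1109.25 - 784.00 = 325.25
[3] 1.2(1305) + 1.6(101) = 1566.00 + 161.60 = 1727.60
[4] 1.4(1305) + 1.4(101) + 0.5(871) = 1827.00 + 141.40 + 435.50 = 2403.90
The largest value is 2892.00 plf from combination 1.

Combination 1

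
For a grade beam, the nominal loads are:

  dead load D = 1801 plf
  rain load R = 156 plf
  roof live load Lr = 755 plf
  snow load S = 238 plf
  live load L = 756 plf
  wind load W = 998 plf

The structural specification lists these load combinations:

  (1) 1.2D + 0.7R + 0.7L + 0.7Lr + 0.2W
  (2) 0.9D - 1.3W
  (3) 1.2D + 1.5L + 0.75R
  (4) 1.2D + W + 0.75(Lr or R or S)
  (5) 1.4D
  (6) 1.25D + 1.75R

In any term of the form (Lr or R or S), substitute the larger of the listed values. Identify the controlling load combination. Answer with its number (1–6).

Combination 4

(Lr or R or S) → Lr = 755 plf.
(1) 1.2(1801) + 0.7(156) + 0.7(756) + 0.7(755) + 0.2(998) = 2161.20 + 109.20 + 529.20 + 528.50 + 199.60 = 3527.70
(2) 0.9(1801) - 1.3(998) = 1620.90 - 1297.40 = 323.50
(3) 1.2(1801) + 1.5(756) + 0.75(156) = 2161.20 + 1134.00 + 117.00 = 3412.20
(4) 1.2(1801) + 1.0(998) + 0.75(755) = 2161.20 + 998.00 + 566.25 = 3725.45
(5) 1.4(1801) = 2521.40
(6) 1.25(1801) + 1.75(156) = 2251.25 + 273.00 = 2524.25
The largest value is 3725.45 plf from combination 4.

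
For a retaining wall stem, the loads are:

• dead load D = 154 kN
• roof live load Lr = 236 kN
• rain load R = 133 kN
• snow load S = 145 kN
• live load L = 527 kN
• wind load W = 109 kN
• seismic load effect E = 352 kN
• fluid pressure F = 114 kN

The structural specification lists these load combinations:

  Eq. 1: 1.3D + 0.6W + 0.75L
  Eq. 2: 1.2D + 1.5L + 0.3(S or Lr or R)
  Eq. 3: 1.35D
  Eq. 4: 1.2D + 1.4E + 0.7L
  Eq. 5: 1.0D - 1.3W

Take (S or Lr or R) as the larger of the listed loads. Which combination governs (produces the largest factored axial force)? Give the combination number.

(S or Lr or R) → Lr = 236 kN.
Eq. 1: 1.3(154) + 0.6(109) + 0.75(527) = 200.20 + 65.40 + 395.25 = 660.85
Eq. 2: 1.2(154) + 1.5(527) + 0.3(236) = 184.80 + 790.50 + 70.80 = 1046.10
Eq. 3: 1.35(154) = 207.90
Eq. 4: 1.2(154) + 1.4(352) + 0.7(527) = 184.80 + 492.80 + 368.90 = 1046.50
Eq. 5: 1.0(154) - 1.3(109) = 154.00 - 141.70 = 12.30
The largest value is 1046.50 kN from combination 4.

Combination 4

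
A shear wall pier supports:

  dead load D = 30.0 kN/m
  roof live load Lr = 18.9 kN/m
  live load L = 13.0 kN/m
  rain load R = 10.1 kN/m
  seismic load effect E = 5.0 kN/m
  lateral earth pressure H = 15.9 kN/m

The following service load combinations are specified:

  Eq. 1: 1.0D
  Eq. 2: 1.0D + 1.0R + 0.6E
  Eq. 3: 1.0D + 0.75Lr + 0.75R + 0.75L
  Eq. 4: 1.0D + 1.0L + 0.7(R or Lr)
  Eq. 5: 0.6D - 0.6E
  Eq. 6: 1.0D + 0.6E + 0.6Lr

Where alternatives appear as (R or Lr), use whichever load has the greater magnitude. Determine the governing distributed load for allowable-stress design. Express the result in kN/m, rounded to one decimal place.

(R or Lr) → Lr = 18.9 kN/m.
Eq. 1: 1.0(30.0) = 30.0
Eq. 2: 1.0(30.0) + 1.0(10.1) + 0.6(5.0) = 30.0 + 10.1 + 3.0 = 43.1
Eq. 3: 1.0(30.0) + 0.75(18.9) + 0.75(10.1) + 0.75(13.0) = 61.5
Eq. 4: 1.0(30.0) + 1.0(13.0) + 0.7(18.9) = 30.0 + 13.0 + 13.2 = 56.2
Eq. 5: 0.6(30.0) - 0.6(5.0) = 18.0 - 3.0 = 15.0
Eq. 6: 1.0(30.0) + 0.6(5.0) + 0.6(18.9) = 30.0 + 3.0 + 11.3 = 44.3
The controlling combination is 3, giving 61.5 kN/m.

61.5 kN/m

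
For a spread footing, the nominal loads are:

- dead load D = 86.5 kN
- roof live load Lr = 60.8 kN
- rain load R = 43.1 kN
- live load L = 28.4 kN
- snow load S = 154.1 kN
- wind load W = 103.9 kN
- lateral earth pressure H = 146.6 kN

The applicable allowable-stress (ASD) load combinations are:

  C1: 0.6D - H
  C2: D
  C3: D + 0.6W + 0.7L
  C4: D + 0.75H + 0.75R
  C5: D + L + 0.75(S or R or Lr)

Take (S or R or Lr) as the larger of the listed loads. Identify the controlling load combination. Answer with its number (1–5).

Combination 5

(S or R or Lr) → S = 154.1 kN.
C1: 0.6(86.5) - 1.0(146.6) = 51.90 - 146.60 = -94.70
C2: 1.0(86.5) = 86.50
C3: 1.0(86.5) + 0.6(103.9) + 0.7(28.4) = 86.50 + 62.34 + 19.88 = 168.72
C4: 1.0(86.5) + 0.75(146.6) + 0.75(43.1) = 86.50 + 109.95 + 32.33 = 228.78
C5: 1.0(86.5) + 1.0(28.4) + 0.75(154.1) = 86.50 + 28.40 + 115.58 = 230.48
The largest value is 230.48 kN from combination 5.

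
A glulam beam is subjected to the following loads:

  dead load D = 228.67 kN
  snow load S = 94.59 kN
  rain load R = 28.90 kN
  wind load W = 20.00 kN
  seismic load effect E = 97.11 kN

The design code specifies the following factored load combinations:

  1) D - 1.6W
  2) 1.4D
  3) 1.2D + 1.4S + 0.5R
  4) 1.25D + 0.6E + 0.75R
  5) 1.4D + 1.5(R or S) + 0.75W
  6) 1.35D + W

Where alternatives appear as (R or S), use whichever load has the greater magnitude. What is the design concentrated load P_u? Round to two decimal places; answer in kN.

477.02 kN

(R or S) → S = 94.59 kN.
1) 1.0(228.67) - 1.6(20.00) = 196.67
2) 1.4(228.67) = 320.14
3) 1.2(228.67) + 1.4(94.59) + 0.5(28.90) = 421.28
4) 1.25(228.67) + 0.6(97.11) + 0.75(28.90) = 365.78
5) 1.4(228.67) + 1.5(94.59) + 0.75(20.00) = 477.02
6) 1.35(228.67) + 1.0(20.00) = 328.70
Combination 5 governs: P_u = 477.02 kN.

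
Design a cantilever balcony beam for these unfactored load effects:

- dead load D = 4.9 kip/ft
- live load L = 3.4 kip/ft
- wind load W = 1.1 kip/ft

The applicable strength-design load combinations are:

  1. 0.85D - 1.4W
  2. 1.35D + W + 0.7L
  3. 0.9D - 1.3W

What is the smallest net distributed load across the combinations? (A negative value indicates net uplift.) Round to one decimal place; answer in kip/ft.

1. 0.85(4.9) - 1.4(1.1) = 2.6
2. 1.35(4.9) + 1.0(1.1) + 0.7(3.4) = 6.6 + 1.1 + 2.4 = 10.1
3. 0.9(4.9) - 1.3(1.1) = 4.4 - 1.4 = 3.0
Combination 1 gives the minimum: 2.6 kip/ft.

2.6 kip/ft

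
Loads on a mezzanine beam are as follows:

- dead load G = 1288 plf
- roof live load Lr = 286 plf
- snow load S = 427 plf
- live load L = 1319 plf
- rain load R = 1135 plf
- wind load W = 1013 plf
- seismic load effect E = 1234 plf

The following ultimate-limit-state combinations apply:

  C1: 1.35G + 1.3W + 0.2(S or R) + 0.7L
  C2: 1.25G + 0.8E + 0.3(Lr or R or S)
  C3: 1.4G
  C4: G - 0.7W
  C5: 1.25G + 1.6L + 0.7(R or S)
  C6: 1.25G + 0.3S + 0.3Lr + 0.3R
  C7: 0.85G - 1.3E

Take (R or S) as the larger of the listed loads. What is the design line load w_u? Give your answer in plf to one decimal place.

4514.9 plf

(S or R) → R = 1135 plf; (Lr or R or S) → R = 1135 plf; (R or S) → R = 1135 plf.
C1: 1.35(1288) + 1.3(1013) + 0.2(1135) + 0.7(1319) = 1738.8 + 1316.9 + 227.0 + 923.3 = 4206.0
C2: 1.25(1288) + 0.8(1234) + 0.3(1135) = 1610.0 + 987.2 + 340.5 = 2937.7
C3: 1.4(1288) = 1803.2
C4: 1.0(1288) - 0.7(1013) = 1288.0 - 709.1 = 578.9
C5: 1.25(1288) + 1.6(1319) + 0.7(1135) = 1610.0 + 2110.4 + 794.5 = 4514.9
C6: 1.25(1288) + 0.3(427) + 0.3(286) + 0.3(1135) = 1610.0 + 128.1 + 85.8 + 340.5 = 2164.4
C7: 0.85(1288) - 1.3(1234) = 1094.8 - 1604.2 = -509.4
Maximum is from combination 5.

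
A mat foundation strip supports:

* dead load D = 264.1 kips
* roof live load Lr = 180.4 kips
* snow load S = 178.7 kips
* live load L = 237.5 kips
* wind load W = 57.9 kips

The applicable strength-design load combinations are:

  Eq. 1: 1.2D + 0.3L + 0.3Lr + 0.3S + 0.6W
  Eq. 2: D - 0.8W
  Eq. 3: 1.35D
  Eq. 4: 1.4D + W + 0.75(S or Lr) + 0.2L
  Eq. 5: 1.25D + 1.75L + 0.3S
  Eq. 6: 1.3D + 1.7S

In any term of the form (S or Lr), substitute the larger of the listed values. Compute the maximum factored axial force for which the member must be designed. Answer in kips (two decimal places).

(S or Lr) → Lr = 180.4 kips.
Eq. 1: 1.2(264.1) + 0.3(237.5) + 0.3(180.4) + 0.3(178.7) + 0.6(57.9) = 530.64
Eq. 2: 1.0(264.1) - 0.8(57.9) = 217.78
Eq. 3: 1.35(264.1) = 356.54
Eq. 4: 1.4(264.1) + 1.0(57.9) + 0.75(180.4) + 0.2(237.5) = 610.44
Eq. 5: 1.25(264.1) + 1.75(237.5) + 0.3(178.7) = 799.36
Eq. 6: 1.3(264.1) + 1.7(178.7) = 647.12
The controlling combination is 5, giving 799.36 kips.

799.36 kips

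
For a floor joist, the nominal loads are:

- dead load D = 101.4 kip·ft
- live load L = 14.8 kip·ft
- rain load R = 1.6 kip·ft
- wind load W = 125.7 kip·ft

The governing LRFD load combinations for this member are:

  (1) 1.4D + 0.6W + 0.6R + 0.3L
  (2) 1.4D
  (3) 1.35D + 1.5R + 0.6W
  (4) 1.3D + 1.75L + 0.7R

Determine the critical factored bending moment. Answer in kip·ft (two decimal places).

222.78 kip·ft

(1) 1.4(101.4) + 0.6(125.7) + 0.6(1.6) + 0.3(14.8) = 222.78
(2) 1.4(101.4) = 141.96
(3) 1.35(101.4) + 1.5(1.6) + 0.6(125.7) = 214.71
(4) 1.3(101.4) + 1.75(14.8) + 0.7(1.6) = 158.84
The controlling combination is 1, giving 222.78 kip·ft.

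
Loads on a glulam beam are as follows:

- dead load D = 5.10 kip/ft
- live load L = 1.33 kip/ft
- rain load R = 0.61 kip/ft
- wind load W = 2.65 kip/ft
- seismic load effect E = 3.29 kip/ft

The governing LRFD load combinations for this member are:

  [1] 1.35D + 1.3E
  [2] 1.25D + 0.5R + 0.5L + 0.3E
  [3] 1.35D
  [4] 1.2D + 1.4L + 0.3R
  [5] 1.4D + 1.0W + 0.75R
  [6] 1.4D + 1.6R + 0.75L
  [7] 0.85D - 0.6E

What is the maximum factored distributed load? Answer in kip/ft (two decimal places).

[1] 1.35(5.10) + 1.3(3.29) = 11.16
[2] 1.25(5.10) + 0.5(0.61) + 0.5(1.33) + 0.3(3.29) = 8.33
[3] 1.35(5.10) = 6.89
[4] 1.2(5.10) + 1.4(1.33) + 0.3(0.61) = 8.17
[5] 1.4(5.10) + 1.0(2.65) + 0.75(0.61) = 7.14 + 2.65 + 0.46 = 10.25
[6] 1.4(5.10) + 1.6(0.61) + 0.75(1.33) = 9.11
[7] 0.85(5.10) - 0.6(3.29) = 2.36
The controlling combination is 1, giving 11.16 kip/ft.

11.16 kip/ft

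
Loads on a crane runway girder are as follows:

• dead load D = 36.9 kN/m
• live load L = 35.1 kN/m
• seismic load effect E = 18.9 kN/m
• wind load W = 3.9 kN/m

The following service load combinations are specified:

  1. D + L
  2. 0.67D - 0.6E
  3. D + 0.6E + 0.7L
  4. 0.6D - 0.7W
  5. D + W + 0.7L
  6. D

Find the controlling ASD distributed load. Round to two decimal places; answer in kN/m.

1. 1.0(36.9) + 1.0(35.1) = 36.90 + 35.10 = 72.00
2. 0.67(36.9) - 0.6(18.9) = 24.72 - 11.34 = 13.38
3. 1.0(36.9) + 0.6(18.9) + 0.7(35.1) = 36.90 + 11.34 + 24.57 = 72.81
4. 0.6(36.9) - 0.7(3.9) = 22.14 - 2.73 = 19.41
5. 1.0(36.9) + 1.0(3.9) + 0.7(35.1) = 36.90 + 3.90 + 24.57 = 65.37
6. 1.0(36.9) = 36.90
The controlling combination is 3, giving 72.81 kN/m.

72.81 kN/m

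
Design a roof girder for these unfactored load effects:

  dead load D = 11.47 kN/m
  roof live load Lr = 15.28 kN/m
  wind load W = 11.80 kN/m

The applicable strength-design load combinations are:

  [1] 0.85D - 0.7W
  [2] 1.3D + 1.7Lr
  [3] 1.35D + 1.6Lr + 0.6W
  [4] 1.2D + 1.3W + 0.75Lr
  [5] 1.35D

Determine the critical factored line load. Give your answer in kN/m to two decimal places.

47.01 kN/m

[1] 0.85(11.47) - 0.7(11.80) = 1.49
[2] 1.3(11.47) + 1.7(15.28) = 40.89
[3] 1.35(11.47) + 1.6(15.28) + 0.6(11.80) = 47.01
[4] 1.2(11.47) + 1.3(11.80) + 0.75(15.28) = 40.56
[5] 1.35(11.47) = 15.48
Maximum is from combination 3.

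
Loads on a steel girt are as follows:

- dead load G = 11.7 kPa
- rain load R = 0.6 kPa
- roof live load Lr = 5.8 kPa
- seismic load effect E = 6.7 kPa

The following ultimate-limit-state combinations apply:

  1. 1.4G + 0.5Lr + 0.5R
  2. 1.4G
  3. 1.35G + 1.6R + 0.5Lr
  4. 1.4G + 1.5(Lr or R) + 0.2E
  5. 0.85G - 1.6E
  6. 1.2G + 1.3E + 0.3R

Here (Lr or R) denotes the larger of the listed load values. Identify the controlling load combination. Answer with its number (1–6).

(Lr or R) → Lr = 5.8 kPa.
1. 1.4(11.7) + 0.5(5.8) + 0.5(0.6) = 19.58
2. 1.4(11.7) = 16.38
3. 1.35(11.7) + 1.6(0.6) + 0.5(5.8) = 19.66
4. 1.4(11.7) + 1.5(5.8) + 0.2(6.7) = 26.42
5. 0.85(11.7) - 1.6(6.7) = -0.78
6. 1.2(11.7) + 1.3(6.7) + 0.3(0.6) = 22.93
The largest value is 26.42 kPa from combination 4.

Combination 4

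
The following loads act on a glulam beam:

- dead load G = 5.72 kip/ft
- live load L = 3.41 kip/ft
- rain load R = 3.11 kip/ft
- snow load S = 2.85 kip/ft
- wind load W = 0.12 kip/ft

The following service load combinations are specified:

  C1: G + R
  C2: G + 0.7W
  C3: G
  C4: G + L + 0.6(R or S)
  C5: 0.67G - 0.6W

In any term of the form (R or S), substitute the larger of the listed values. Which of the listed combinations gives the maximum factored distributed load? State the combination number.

Combination 4

(R or S) → R = 3.11 kip/ft.
C1: 1.0(5.72) + 1.0(3.11) = 5.72 + 3.11 = 8.83
C2: 1.0(5.72) + 0.7(0.12) = 5.72 + 0.08 = 5.80
C3: 1.0(5.72) = 5.72
C4: 1.0(5.72) + 1.0(3.41) + 0.6(3.11) = 5.72 + 3.41 + 1.87 = 11.00
C5: 0.67(5.72) - 0.6(0.12) = 3.83 - 0.07 = 3.76
The largest value is 11.00 kip/ft from combination 4.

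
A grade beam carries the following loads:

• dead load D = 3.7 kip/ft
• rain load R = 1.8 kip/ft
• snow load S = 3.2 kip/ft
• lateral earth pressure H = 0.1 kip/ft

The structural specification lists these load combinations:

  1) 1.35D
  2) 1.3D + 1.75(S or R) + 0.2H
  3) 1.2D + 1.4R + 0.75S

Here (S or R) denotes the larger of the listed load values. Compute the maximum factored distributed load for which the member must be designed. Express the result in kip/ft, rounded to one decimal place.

10.4 kip/ft

(S or R) → S = 3.2 kip/ft.
1) 1.35(3.7) = 5.0
2) 1.3(3.7) + 1.75(3.2) + 0.2(0.1) = 4.8 + 5.6 + 0.0 = 10.4
3) 1.2(3.7) + 1.4(1.8) + 0.75(3.2) = 9.4
Maximum is from combination 2.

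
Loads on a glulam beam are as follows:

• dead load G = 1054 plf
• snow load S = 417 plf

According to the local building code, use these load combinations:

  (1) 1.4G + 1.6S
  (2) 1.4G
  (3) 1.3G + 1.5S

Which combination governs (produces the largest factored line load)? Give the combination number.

Combination 1

(1) 1.4(1054) + 1.6(417) = 1475.6 + 667.2 = 2142.8
(2) 1.4(1054) = 1475.6
(3) 1.3(1054) + 1.5(417) = 1370.2 + 625.5 = 1995.7
The largest value is 2142.8 plf from combination 1.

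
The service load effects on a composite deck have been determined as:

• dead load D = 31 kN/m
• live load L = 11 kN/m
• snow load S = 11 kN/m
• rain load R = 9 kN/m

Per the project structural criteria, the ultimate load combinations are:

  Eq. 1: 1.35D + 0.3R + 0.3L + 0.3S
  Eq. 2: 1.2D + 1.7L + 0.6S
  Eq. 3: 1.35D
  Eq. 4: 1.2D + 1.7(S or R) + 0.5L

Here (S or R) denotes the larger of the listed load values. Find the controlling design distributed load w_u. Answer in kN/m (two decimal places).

(S or R) → S = 11 kN/m.
Eq. 1: 1.35(31) + 0.3(9) + 0.3(11) + 0.3(11) = 41.85 + 2.70 + 3.30 + 3.30 = 51.15
Eq. 2: 1.2(31) + 1.7(11) + 0.6(11) = 37.20 + 18.70 + 6.60 = 62.50
Eq. 3: 1.35(31) = 41.85
Eq. 4: 1.2(31) + 1.7(11) + 0.5(11) = 37.20 + 18.70 + 5.50 = 61.40
Maximum is from combination 2.

62.50 kN/m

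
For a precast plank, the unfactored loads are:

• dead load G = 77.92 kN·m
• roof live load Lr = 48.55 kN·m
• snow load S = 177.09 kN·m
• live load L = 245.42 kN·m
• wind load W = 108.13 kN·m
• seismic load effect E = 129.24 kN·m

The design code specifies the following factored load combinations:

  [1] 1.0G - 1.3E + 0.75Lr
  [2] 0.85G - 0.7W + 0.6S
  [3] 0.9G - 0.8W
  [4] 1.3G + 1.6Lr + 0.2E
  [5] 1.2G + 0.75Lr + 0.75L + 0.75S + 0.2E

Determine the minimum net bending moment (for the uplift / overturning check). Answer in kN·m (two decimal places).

[1] 1.0(77.92) - 1.3(129.24) + 0.75(48.55) = 77.92 - 168.01 + 36.41 = -53.68
[2] 0.85(77.92) - 0.7(108.13) + 0.6(177.09) = 96.80
[3] 0.9(77.92) - 0.8(108.13) = -16.38
[4] 1.3(77.92) + 1.6(48.55) + 0.2(129.24) = 204.82
[5] 1.2(77.92) + 0.75(48.55) + 0.75(245.42) + 0.75(177.09) + 0.2(129.24) = 93.50 + 36.41 + 184.07 + 132.82 + 25.85 = 472.65
Combination 1 gives the minimum: -53.68 kN·m.

-53.68 kN·m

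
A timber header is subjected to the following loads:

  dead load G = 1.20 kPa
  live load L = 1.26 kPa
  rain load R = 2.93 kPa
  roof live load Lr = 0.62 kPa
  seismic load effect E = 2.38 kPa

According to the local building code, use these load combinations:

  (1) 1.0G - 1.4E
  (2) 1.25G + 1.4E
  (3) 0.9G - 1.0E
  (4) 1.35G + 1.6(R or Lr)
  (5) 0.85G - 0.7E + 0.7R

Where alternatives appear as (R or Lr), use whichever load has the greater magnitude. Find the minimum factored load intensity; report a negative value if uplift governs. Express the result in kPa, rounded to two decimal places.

(R or Lr) → R = 2.93 kPa.
(1) 1.0(1.20) - 1.4(2.38) = 1.20 - 3.33 = -2.13
(2) 1.25(1.20) + 1.4(2.38) = 1.50 + 3.33 = 4.83
(3) 0.9(1.20) - 1.0(2.38) = 1.08 - 2.38 = -1.30
(4) 1.35(1.20) + 1.6(2.93) = 1.62 + 4.69 = 6.31
(5) 0.85(1.20) - 0.7(2.38) + 0.7(2.93) = 1.41
Combination 1 gives the minimum: -2.13 kPa.

-2.13 kPa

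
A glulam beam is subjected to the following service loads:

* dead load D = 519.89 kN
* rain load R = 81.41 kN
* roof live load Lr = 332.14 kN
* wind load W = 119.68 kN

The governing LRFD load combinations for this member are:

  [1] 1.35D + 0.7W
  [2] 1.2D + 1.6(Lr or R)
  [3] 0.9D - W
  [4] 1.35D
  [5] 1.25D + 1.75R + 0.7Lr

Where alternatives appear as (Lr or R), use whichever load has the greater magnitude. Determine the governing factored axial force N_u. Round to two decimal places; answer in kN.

(Lr or R) → Lr = 332.14 kN.
[1] 1.35(519.89) + 0.7(119.68) = 701.85 + 83.78 = 785.63
[2] 1.2(519.89) + 1.6(332.14) = 623.87 + 531.42 = 1155.29
[3] 0.9(519.89) - 1.0(119.68) = 467.90 - 119.68 = 348.22
[4] 1.35(519.89) = 701.85
[5] 1.25(519.89) + 1.75(81.41) + 0.7(332.14) = 649.86 + 142.47 + 232.50 = 1024.83
The controlling combination is 2, giving 1155.29 kN.

1155.29 kN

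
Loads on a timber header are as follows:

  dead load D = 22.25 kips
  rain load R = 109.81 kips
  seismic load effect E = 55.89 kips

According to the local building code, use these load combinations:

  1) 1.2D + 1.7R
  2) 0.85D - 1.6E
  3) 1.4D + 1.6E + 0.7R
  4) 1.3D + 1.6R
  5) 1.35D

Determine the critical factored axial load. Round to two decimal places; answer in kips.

213.38 kips

1) 1.2(22.25) + 1.7(109.81) = 26.70 + 186.68 = 213.38
2) 0.85(22.25) - 1.6(55.89) = 18.91 - 89.42 = -70.51
3) 1.4(22.25) + 1.6(55.89) + 0.7(109.81) = 31.15 + 89.42 + 76.87 = 197.44
4) 1.3(22.25) + 1.6(109.81) = 204.62
5) 1.35(22.25) = 30.04
Maximum is from combination 1.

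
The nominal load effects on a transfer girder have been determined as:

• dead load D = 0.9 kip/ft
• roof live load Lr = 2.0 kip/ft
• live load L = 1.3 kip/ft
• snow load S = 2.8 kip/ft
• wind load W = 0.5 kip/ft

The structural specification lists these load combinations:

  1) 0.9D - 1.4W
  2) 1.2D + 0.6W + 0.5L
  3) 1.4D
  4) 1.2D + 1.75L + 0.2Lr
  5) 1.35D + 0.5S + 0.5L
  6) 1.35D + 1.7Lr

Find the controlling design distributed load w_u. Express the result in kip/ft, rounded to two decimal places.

1) 0.9(0.9) - 1.4(0.5) = 0.81 - 0.70 = 0.11
2) 1.2(0.9) + 0.6(0.5) + 0.5(1.3) = 1.08 + 0.30 + 0.65 = 2.03
3) 1.4(0.9) = 1.26
4) 1.2(0.9) + 1.75(1.3) + 0.2(2.0) = 1.08 + 2.28 + 0.40 = 3.76
5) 1.35(0.9) + 0.5(2.8) + 0.5(1.3) = 1.22 + 1.40 + 0.65 = 3.27
6) 1.35(0.9) + 1.7(2.0) = 1.22 + 3.40 = 4.62
Combination 6 governs: w_u = 4.62 kip/ft.

4.62 kip/ft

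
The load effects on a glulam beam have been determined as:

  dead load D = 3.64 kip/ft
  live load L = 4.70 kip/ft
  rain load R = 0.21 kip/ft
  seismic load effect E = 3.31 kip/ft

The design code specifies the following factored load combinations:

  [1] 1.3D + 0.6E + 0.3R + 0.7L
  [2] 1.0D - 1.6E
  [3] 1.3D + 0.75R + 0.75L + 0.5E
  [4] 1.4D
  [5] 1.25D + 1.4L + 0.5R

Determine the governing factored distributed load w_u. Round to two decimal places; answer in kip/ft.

11.24 kip/ft

[1] 1.3(3.64) + 0.6(3.31) + 0.3(0.21) + 0.7(4.70) = 10.07
[2] 1.0(3.64) - 1.6(3.31) = -1.66
[3] 1.3(3.64) + 0.75(0.21) + 0.75(4.70) + 0.5(3.31) = 10.07
[4] 1.4(3.64) = 5.10
[5] 1.25(3.64) + 1.4(4.70) + 0.5(0.21) = 11.24
Combination 5 governs: w_u = 11.24 kip/ft.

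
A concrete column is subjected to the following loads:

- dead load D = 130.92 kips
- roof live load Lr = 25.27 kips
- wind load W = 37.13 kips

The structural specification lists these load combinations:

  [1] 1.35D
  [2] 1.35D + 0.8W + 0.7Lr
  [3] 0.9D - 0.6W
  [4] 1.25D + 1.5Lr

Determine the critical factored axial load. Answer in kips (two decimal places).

224.14 kips

[1] 1.35(130.92) = 176.74
[2] 1.35(130.92) + 0.8(37.13) + 0.7(25.27) = 224.14
[3] 0.9(130.92) - 0.6(37.13) = 95.55
[4] 1.25(130.92) + 1.5(25.27) = 201.56
Combination 2 governs: P_u = 224.14 kips.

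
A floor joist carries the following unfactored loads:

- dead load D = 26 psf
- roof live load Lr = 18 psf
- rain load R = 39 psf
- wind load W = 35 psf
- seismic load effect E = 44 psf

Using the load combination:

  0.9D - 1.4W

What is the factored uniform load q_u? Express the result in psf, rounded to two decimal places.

0.9(26) - 1.4(35) = 23.40 - 49.00 = -25.60
q_u = -25.60 psf.

-25.60 psf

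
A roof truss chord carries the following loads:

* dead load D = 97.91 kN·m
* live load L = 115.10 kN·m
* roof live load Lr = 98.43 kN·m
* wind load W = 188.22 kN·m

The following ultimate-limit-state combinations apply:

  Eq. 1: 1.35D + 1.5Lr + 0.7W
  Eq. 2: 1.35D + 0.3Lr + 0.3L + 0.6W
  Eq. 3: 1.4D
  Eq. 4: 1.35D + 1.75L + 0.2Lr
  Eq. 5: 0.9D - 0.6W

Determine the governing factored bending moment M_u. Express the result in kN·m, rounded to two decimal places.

Eq. 1: 1.35(97.91) + 1.5(98.43) + 0.7(188.22) = 411.58
Eq. 2: 1.35(97.91) + 0.3(98.43) + 0.3(115.10) + 0.6(188.22) = 309.17
Eq. 3: 1.4(97.91) = 137.07
Eq. 4: 1.35(97.91) + 1.75(115.10) + 0.2(98.43) = 353.29
Eq. 5: 0.9(97.91) - 0.6(188.22) = -24.81
The controlling combination is 1, giving 411.58 kN·m.

411.58 kN·m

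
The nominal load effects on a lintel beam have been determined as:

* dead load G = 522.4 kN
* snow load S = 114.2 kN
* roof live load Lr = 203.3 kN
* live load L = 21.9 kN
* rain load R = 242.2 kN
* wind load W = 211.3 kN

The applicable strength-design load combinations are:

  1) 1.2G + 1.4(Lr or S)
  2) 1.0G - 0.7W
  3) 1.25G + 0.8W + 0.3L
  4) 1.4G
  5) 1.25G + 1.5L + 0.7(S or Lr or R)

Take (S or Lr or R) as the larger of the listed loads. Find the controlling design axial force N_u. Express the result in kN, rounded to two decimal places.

911.50 kN

(Lr or S) → Lr = 203.3 kN; (S or Lr or R) → R = 242.2 kN.
1) 1.2(522.4) + 1.4(203.3) = 911.50
2) 1.0(522.4) - 0.7(211.3) = 374.49
3) 1.25(522.4) + 0.8(211.3) + 0.3(21.9) = 828.61
4) 1.4(522.4) = 731.36
5) 1.25(522.4) + 1.5(21.9) + 0.7(242.2) = 855.39
Maximum is from combination 1.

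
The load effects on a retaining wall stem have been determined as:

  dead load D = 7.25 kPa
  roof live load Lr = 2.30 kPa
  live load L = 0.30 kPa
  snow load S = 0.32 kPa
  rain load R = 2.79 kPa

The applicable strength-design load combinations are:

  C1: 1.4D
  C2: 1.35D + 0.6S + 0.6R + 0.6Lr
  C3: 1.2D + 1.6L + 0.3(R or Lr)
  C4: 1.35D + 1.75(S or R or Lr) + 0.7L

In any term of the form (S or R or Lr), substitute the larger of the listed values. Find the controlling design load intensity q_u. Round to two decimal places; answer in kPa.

14.88 kPa

(R or Lr) → R = 2.79 kPa; (S or R or Lr) → R = 2.79 kPa.
C1: 1.4(7.25) = 10.15
C2: 1.35(7.25) + 0.6(0.32) + 0.6(2.79) + 0.6(2.30) = 9.79 + 0.19 + 1.67 + 1.38 = 13.03
C3: 1.2(7.25) + 1.6(0.30) + 0.3(2.79) = 8.70 + 0.48 + 0.84 = 10.02
C4: 1.35(7.25) + 1.75(2.79) + 0.7(0.30) = 9.79 + 4.88 + 0.21 = 14.88
Combination 4 governs: q_u = 14.88 kPa.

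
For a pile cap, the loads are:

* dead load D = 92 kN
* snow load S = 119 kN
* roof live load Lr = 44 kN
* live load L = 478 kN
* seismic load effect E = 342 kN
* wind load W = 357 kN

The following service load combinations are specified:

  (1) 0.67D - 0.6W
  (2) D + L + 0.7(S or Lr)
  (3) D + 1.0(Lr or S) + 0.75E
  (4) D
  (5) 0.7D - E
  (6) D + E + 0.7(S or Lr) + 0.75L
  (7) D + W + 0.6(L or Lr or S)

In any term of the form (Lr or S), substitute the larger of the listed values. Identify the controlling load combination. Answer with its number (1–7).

Combination 6

(S or Lr) → S = 119 kN; (Lr or S) → S = 119 kN; (L or Lr or S) → L = 478 kN.
(1) 0.67(92) - 0.6(357) = 61.6 - 214.2 = -152.6
(2) 1.0(92) + 1.0(478) + 0.7(119) = 92.0 + 478.0 + 83.3 = 653.3
(3) 1.0(92) + 1.0(119) + 0.75(342) = 92.0 + 119.0 + 256.5 = 467.5
(4) 1.0(92) = 92.0
(5) 0.7(92) - 1.0(342) = 64.4 - 342.0 = -277.6
(6) 1.0(92) + 1.0(342) + 0.7(119) + 0.75(478) = 92.0 + 342.0 + 83.3 + 358.5 = 875.8
(7) 1.0(92) + 1.0(357) + 0.6(478) = 92.0 + 357.0 + 286.8 = 735.8
The largest value is 875.8 kN from combination 6.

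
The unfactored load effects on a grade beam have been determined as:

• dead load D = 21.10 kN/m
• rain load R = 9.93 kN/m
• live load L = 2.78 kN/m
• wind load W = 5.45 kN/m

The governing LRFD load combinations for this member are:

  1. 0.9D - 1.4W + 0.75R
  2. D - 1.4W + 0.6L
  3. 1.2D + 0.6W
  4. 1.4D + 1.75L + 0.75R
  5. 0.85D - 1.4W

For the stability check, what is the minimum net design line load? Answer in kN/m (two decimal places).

10.31 kN/m

1. 0.9(21.10) - 1.4(5.45) + 0.75(9.93) = 18.99 - 7.63 + 7.45 = 18.81
2. 1.0(21.10) - 1.4(5.45) + 0.6(2.78) = 21.10 - 7.63 + 1.67 = 15.14
3. 1.2(21.10) + 0.6(5.45) = 25.32 + 3.27 = 28.59
4. 1.4(21.10) + 1.75(2.78) + 0.75(9.93) = 41.85
5. 0.85(21.10) - 1.4(5.45) = 17.94 - 7.63 = 10.31
Combination 5 gives the minimum: 10.31 kN/m.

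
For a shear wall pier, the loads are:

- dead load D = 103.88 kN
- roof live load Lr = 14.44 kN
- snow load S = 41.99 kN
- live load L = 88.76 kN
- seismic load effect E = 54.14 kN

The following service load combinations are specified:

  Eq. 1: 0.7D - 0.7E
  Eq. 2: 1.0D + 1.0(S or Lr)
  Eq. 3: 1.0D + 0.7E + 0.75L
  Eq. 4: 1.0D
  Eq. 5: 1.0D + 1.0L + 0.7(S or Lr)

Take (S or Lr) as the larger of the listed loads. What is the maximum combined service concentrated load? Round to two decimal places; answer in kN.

222.03 kN

(S or Lr) → S = 41.99 kN.
Eq. 1: 0.7(103.88) - 0.7(54.14) = 72.72 - 37.90 = 34.82
Eq. 2: 1.0(103.88) + 1.0(41.99) = 103.88 + 41.99 = 145.87
Eq. 3: 1.0(103.88) + 0.7(54.14) + 0.75(88.76) = 103.88 + 37.90 + 66.57 = 208.35
Eq. 4: 1.0(103.88) = 103.88
Eq. 5: 1.0(103.88) + 1.0(88.76) + 0.7(41.99) = 103.88 + 88.76 + 29.39 = 222.03
Maximum is from combination 5.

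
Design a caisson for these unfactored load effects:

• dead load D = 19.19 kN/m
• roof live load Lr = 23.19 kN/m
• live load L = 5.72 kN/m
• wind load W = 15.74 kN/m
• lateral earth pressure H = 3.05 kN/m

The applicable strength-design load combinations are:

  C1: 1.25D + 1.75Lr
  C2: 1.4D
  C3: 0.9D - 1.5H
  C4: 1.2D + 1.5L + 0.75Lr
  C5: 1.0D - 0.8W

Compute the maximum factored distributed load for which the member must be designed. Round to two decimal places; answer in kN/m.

64.57 kN/m

C1: 1.25(19.19) + 1.75(23.19) = 23.99 + 40.58 = 64.57
C2: 1.4(19.19) = 26.87
C3: 0.9(19.19) - 1.5(3.05) = 12.70
C4: 1.2(19.19) + 1.5(5.72) + 0.75(23.19) = 23.03 + 8.58 + 17.39 = 49.00
C5: 1.0(19.19) - 0.8(15.74) = 19.19 - 12.59 = 6.60
Maximum is from combination 1.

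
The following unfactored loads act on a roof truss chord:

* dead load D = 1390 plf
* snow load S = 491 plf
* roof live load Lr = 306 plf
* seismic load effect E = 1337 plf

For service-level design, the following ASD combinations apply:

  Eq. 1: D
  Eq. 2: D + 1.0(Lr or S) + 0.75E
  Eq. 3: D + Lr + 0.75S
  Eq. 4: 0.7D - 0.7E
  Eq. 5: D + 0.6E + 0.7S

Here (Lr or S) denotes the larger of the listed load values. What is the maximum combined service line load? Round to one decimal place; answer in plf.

(Lr or S) → S = 491 plf.
Eq. 1: 1.0(1390) = 1390.0
Eq. 2: 1.0(1390) + 1.0(491) + 0.75(1337) = 1390.0 + 491.0 + 1002.8 = 2883.8
Eq. 3: 1.0(1390) + 1.0(306) + 0.75(491) = 1390.0 + 306.0 + 368.3 = 2064.3
Eq. 4: 0.7(1390) - 0.7(1337) = 973.0 - 935.9 = 37.1
Eq. 5: 1.0(1390) + 0.6(1337) + 0.7(491) = 1390.0 + 802.2 + 343.7 = 2535.9
The controlling combination is 2, giving 2883.8 plf.

2883.8 plf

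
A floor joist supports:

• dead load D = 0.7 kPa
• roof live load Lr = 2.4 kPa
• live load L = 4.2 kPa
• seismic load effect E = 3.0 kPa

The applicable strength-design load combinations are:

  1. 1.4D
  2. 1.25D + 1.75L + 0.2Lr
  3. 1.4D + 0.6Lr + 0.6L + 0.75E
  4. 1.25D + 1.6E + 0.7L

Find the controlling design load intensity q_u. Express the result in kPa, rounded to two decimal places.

1. 1.4(0.7) = 0.98
2. 1.25(0.7) + 1.75(4.2) + 0.2(2.4) = 8.71
3. 1.4(0.7) + 0.6(2.4) + 0.6(4.2) + 0.75(3.0) = 7.19
4. 1.25(0.7) + 1.6(3.0) + 0.7(4.2) = 8.62
The controlling combination is 2, giving 8.71 kPa.

8.71 kPa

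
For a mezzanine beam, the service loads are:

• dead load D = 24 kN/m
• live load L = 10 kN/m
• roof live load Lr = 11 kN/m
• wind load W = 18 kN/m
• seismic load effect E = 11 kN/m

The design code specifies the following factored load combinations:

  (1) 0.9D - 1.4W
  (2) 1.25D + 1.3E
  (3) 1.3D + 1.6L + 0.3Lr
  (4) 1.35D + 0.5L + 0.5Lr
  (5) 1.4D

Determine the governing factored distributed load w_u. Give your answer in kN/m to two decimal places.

50.50 kN/m

(1) 0.9(24) - 1.4(18) = -3.60
(2) 1.25(24) + 1.3(11) = 44.30
(3) 1.3(24) + 1.6(10) + 0.3(11) = 50.50
(4) 1.35(24) + 0.5(10) + 0.5(11) = 42.90
(5) 1.4(24) = 33.60
The controlling combination is 3, giving 50.50 kN/m.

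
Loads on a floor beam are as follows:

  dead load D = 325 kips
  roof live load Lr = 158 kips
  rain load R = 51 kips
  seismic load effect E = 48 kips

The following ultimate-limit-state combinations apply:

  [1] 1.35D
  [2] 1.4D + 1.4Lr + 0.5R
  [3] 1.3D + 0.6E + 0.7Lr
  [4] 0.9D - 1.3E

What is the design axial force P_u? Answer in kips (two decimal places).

701.70 kips

[1] 1.35(325) = 438.75
[2] 1.4(325) + 1.4(158) + 0.5(51) = 455.00 + 221.20 + 25.50 = 701.70
[3] 1.3(325) + 0.6(48) + 0.7(158) = 422.50 + 28.80 + 110.60 = 561.90
[4] 0.9(325) - 1.3(48) = 292.50 - 62.40 = 230.10
Combination 2 governs: P_u = 701.70 kips.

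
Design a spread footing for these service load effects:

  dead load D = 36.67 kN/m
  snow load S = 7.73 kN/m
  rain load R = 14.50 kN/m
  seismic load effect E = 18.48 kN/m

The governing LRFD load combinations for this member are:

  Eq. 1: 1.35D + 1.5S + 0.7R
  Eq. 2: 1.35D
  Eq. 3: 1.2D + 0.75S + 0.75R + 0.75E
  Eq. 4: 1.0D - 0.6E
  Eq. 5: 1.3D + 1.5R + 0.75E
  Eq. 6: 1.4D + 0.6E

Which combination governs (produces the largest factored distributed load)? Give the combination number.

Combination 5

Eq. 1: 1.35(36.67) + 1.5(7.73) + 0.7(14.50) = 71.25
Eq. 2: 1.35(36.67) = 49.50
Eq. 3: 1.2(36.67) + 0.75(7.73) + 0.75(14.50) + 0.75(18.48) = 74.54
Eq. 4: 1.0(36.67) - 0.6(18.48) = 25.58
Eq. 5: 1.3(36.67) + 1.5(14.50) + 0.75(18.48) = 83.28
Eq. 6: 1.4(36.67) + 0.6(18.48) = 62.43
The largest value is 83.28 kN/m from combination 5.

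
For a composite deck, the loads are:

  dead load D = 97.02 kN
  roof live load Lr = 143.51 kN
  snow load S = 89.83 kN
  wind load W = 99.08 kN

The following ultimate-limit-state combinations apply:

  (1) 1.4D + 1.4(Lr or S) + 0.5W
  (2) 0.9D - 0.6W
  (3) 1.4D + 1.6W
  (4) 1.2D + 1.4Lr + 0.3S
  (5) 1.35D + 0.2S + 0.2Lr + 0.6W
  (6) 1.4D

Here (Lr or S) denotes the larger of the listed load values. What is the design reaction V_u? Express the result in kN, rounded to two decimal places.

386.28 kN

(Lr or S) → Lr = 143.51 kN.
(1) 1.4(97.02) + 1.4(143.51) + 0.5(99.08) = 135.83 + 200.91 + 49.54 = 386.28
(2) 0.9(97.02) - 0.6(99.08) = 87.32 - 59.45 = 27.87
(3) 1.4(97.02) + 1.6(99.08) = 135.83 + 158.53 = 294.36
(4) 1.2(97.02) + 1.4(143.51) + 0.3(89.83) = 344.29
(5) 1.35(97.02) + 0.2(89.83) + 0.2(143.51) + 0.6(99.08) = 237.09
(6) 1.4(97.02) = 135.83
The controlling combination is 1, giving 386.28 kN.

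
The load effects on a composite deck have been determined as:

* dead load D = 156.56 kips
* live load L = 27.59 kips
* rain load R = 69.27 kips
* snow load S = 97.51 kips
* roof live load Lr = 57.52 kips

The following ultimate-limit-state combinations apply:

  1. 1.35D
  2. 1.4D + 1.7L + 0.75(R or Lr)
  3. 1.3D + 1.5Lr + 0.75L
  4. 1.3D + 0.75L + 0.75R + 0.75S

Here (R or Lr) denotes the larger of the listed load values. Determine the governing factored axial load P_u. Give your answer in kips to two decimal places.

349.31 kips

(R or Lr) → R = 69.27 kips.
1. 1.35(156.56) = 211.36
2. 1.4(156.56) + 1.7(27.59) + 0.75(69.27) = 318.04
3. 1.3(156.56) + 1.5(57.52) + 0.75(27.59) = 310.50
4. 1.3(156.56) + 0.75(27.59) + 0.75(69.27) + 0.75(97.51) = 349.31
Combination 4 governs: P_u = 349.31 kips.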